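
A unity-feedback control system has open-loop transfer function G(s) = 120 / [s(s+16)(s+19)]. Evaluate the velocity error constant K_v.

15/38

G(s) has one factor of s in the denominator, so the system is type 1.
K_v = lim_{s→0} s·G(s) = 120 / (16·19) = 15/38.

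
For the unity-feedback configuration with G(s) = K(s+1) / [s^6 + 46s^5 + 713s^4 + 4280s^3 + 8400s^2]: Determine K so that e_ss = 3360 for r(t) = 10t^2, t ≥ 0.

Lowest-order denominator term is 8400s^2, so the open loop has 2 poles at the origin → type 2 system.
K_a = lim_{s→0} s^2·G(s) = K·1 / 8400 = (1/8400)·K.
e_ss = 20/K_a = 3360 ⇒ K_a = 1/168 ⇒ K = (1/168)/(1/8400) = 50.

50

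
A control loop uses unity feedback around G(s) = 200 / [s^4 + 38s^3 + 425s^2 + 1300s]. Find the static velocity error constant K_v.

Lowest-order denominator term is 1300s, so the open loop has 1 pole at the origin → type 1 system.
K_v = lim_{s→0} s·G(s) = 200 / 1300 = 2/13.

2/13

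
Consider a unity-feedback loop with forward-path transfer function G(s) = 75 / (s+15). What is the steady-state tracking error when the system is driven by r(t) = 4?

2/3

System type = 0 (no poles at s=0).
K_p = lim_{s→0} G(s) = 75 / (15) = 5.
e_ss = 4/(1 + K_p) = 4/6 = 2/3.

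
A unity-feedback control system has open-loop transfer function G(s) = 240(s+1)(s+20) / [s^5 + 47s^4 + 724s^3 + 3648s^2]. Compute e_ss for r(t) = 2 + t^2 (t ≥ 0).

The denominator has no term below 3648s^2 — 2 poles at s=0, type 2. By superposition:
  • 2: tracked with zero error.
  • t^2: e_ss = 2/K_a with K_a=25/19 → 1.52.
Total e_ss = 1.52.

1.52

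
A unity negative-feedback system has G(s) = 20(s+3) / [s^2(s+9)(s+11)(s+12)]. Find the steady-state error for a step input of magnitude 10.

System type = 2 (two poles at s=0).
A type-2 system has K_p = ∞, so it tracks a step input with zero steady-state error.

0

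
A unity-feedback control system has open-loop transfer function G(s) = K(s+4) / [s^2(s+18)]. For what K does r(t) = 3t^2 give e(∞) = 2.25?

System type = 2 (two poles at s=0).
K_a = lim_{s→0} s^2·G(s) = K·4 / (18) = (2/9)·K.
e_ss = 6/K_a = 2.25 ⇒ K_a = 8/3 ⇒ K = (8/3)/(2/9) = 12.

12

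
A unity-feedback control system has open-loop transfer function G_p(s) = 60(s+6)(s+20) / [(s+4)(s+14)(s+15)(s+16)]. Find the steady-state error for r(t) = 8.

224/43

The open loop has no poles at the origin → type 0 system.
K_p = lim_{s→0} G_p(s) = 60·6·20 / (4·14·15·16) = 15/28.
e_ss = 8/(1 + K_p) = 8/(43/28) = 224/43.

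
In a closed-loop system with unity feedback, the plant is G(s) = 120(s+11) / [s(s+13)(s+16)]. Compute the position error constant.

K_p = lim_{s→0} G(s); with 1 pole at the origin the limit diverges, so K_p = ∞.

infinity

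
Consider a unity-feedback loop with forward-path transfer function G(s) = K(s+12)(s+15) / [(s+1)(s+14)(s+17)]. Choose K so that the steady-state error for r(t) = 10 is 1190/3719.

The open loop has no poles at the origin → type 0 system.
K_p = lim_{s→0} G(s) = K·12·15 / (1·14·17) = (90/119)·K.
e_ss = 10/(1 + K_p) = 1190/3719 ⇒ 1 + (90/119)·K = 3719/119 ⇒ K = 40.

40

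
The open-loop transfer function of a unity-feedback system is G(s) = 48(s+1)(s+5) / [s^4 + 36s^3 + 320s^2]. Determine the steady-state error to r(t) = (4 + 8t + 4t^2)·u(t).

32/3

Factoring s^2 from the denominator leaves a polynomial with constant term 320, so the system is type 2. Treating each term separately:
  • 4: tracked with zero error.
  • 8t: tracked with zero error.
  • 4t^2: e_ss = 8/K_a with K_a=0.75 → 32/3.
Total e_ss = 32/3.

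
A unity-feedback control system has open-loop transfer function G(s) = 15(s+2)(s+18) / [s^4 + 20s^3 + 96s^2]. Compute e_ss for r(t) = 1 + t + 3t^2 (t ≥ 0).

The denominator has no term below 96s^2 — 2 poles at s=0, type 2. Taking each input component in turn:
  • 1: tracked with zero error.
  • t: tracked with zero error.
  • 3t^2: e_ss = 6/K_a with K_a=5.625 → 16/15.
Total e_ss = 16/15.

16/15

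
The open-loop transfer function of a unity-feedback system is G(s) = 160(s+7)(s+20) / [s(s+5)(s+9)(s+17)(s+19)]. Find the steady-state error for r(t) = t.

One free integrator in G(s): this is a type 1 system.
K_v = lim_{s→0} s·G(s) = 160·7·20 / (5·9·17·19) = 4480/2907.
e_ss = 1/K_v = 1/(4480/2907) = 2907/4480.

2907/4480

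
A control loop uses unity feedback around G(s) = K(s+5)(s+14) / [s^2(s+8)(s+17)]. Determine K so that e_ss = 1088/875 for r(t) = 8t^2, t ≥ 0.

25

Two free integrators in G(s): this is a type 2 system.
K_a = lim_{s→0} s^2·G(s) = K·5·14 / (8·17) = (35/68)·K.
e_ss = 16/K_a = 1088/875 ⇒ K_a = 875/68 ⇒ K = (875/68)/(35/68) = 25.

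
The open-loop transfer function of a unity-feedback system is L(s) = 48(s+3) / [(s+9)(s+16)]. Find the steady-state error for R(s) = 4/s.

L(s) has no factors of s in the denominator, so the system is type 0.
K_p = lim_{s→0} L(s) = 48·3 / (9·16) = 1.
e_ss = 4/(1 + K_p) = 4/2 = 2.

2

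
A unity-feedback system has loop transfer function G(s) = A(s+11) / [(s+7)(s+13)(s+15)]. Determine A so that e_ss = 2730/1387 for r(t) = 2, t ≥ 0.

2

System type = 0 (no poles at s=0).
K_p = lim_{s→0} G(s) = A·11 / (7·13·15) = (11/1365)·A.
e_ss = 2/(1 + K_p) = 2730/1387 ⇒ 1 + (11/1365)·A = 1387/1365 ⇒ A = 2.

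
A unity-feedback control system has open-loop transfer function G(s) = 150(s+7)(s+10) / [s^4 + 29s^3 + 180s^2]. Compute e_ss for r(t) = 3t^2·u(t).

18/175

Lowest-order denominator term is 180s^2, so the open loop has 2 poles at the origin → type 2 system.
K_a = lim_{s→0} s^2·G(s) = 150·7·10 / 180 = 175/3.
r(t) = 3t^2 gives R(s) = 6/s^3.
e_ss = 6/K_a = 6/(175/3) = 18/175.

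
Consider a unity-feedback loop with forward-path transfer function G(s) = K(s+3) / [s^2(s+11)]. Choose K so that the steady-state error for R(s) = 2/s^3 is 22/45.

The open loop has two poles at the origin → type 2 system.
K_a = lim_{s→0} s^2·G(s) = K·3 / (11) = (3/11)·K.
e_ss = 2/K_a = 22/45 ⇒ K_a = 45/11 ⇒ K = (45/11)/(3/11) = 15.

15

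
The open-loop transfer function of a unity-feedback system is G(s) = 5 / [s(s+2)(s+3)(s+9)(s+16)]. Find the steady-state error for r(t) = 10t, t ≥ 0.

1728

One free integrator in G(s): this is a type 1 system.
K_v = lim_{s→0} s·G(s) = 5 / (2·3·9·16) = 5/864.
e_ss = 10/K_v = 10/(5/864) = 1728.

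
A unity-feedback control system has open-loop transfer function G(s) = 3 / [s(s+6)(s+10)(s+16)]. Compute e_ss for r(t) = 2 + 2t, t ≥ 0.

640

System type = 1 (one pole at s=0). Treating each term separately:
  • 2: tracked with zero error.
  • 2t: e_ss = 2/K_v with K_v=1/320 → 640.
Total e_ss = 640.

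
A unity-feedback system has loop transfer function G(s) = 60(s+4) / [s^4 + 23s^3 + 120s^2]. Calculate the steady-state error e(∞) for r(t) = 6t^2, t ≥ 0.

The denominator has no term below 120s^2 — 2 poles at s=0, type 2.
K_a = lim_{s→0} s^2·G(s) = 60·4 / 120 = 2.
r(t) = 6t^2 gives R(s) = 12/s^3.
e_ss = 12/K_a = 12/2 = 6.

6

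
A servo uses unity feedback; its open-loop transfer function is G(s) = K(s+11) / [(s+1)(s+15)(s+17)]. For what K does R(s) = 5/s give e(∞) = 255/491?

System type = 0 (no poles at s=0).
K_p = lim_{s→0} G(s) = K·11 / (1·15·17) = (11/255)·K.
e_ss = 5/(1 + K_p) = 255/491 ⇒ 1 + (11/255)·K = 491/51 ⇒ K = 200.

200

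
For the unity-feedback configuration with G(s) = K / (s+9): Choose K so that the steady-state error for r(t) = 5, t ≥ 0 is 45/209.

System type = 0 (no poles at s=0).
K_p = lim_{s→0} G(s) = K / (9) = (1/9)·K.
e_ss = 5/(1 + K_p) = 45/209 ⇒ 1 + (1/9)·K = 209/9 ⇒ K = 200.

200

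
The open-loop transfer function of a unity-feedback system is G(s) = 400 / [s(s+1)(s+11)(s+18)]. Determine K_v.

200/99

One free integrator in G(s): this is a type 1 system.
K_v = lim_{s→0} s·G(s) = 400 / (1·11·18) = 200/99.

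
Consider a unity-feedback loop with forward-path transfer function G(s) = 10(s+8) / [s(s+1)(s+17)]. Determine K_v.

80/17

One free integrator in G(s): this is a type 1 system.
K_v = lim_{s→0} s·G(s) = 10·8 / (1·17) = 80/17.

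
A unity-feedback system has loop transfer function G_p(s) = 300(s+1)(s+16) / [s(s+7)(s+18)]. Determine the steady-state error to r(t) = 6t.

The open loop has one pole at the origin → type 1 system.
K_v = lim_{s→0} s·G_p(s) = 300·1·16 / (7·18) = 800/21.
e_ss = 6/K_v = 6/(800/21) = 0.1575.

0.1575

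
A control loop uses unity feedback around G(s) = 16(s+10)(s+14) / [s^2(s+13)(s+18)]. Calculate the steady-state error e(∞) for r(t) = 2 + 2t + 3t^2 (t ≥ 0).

G(s) has two factors of s in the denominator, so the system is type 2. Taking each input component in turn:
  • 2: tracked with zero error.
  • 2t: tracked with zero error.
  • 3t^2: e_ss = 6/K_a with K_a=1120/117 → 351/560.
Total e_ss = 351/560.

351/560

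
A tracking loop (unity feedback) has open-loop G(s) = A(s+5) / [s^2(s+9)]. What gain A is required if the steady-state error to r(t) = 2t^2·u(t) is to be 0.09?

Two free integrators in G(s): this is a type 2 system.
K_a = lim_{s→0} s^2·G(s) = A·5 / (9) = (5/9)·A.
e_ss = 4/K_a = 0.09 ⇒ K_a = 400/9 ⇒ A = (400/9)/(5/9) = 80.

80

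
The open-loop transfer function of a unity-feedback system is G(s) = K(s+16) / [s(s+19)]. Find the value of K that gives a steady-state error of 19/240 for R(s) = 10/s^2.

G(s) has one factor of s in the denominator, so the system is type 1.
K_v = lim_{s→0} s·G(s) = K·16 / (19) = (16/19)·K.
e_ss = 10/K_v = 19/240 ⇒ K_v = 2400/19 ⇒ K = (2400/19)/(16/19) = 150.

150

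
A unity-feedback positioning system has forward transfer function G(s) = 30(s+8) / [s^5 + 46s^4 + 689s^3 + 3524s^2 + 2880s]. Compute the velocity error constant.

1/12

Factoring s from the denominator leaves a polynomial with constant term 2880, so the system is type 1.
K_v = lim_{s→0} s·G(s) = 30·8 / 2880 = 1/12.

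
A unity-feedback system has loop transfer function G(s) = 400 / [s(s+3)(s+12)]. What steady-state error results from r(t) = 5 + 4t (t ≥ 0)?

0.36

The open loop has one pole at the origin → type 1 system. Treating each term separately:
  • 5: tracked with zero error.
  • 4t: e_ss = 4/K_v with K_v=100/9 → 0.36.
Total e_ss = 0.36.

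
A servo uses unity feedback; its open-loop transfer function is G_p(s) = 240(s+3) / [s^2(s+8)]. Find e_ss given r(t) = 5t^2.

1/9

Two free integrators in G_p(s): this is a type 2 system.
K_a = lim_{s→0} s^2·G_p(s) = 240·3 / (8) = 90.
r(t) = 5t^2 gives R(s) = 10/s^3.
e_ss = 10/K_a = 10/90 = 1/9.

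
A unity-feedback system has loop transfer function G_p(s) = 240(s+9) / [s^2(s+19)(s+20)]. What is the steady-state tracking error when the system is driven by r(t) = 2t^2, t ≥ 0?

The open loop has two poles at the origin → type 2 system.
K_a = lim_{s→0} s^2·G_p(s) = 240·9 / (19·20) = 108/19.
r(t) = 2t^2 gives R(s) = 4/s^3.
e_ss = 4/K_a = 4/(108/19) = 19/27.

19/27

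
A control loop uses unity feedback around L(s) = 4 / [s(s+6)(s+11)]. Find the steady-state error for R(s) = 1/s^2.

16.5

L(s) has one factor of s in the denominator, so the system is type 1.
K_v = lim_{s→0} s·L(s) = 4 / (6·11) = 2/33.
e_ss = 1/K_v = 1/(2/33) = 16.5.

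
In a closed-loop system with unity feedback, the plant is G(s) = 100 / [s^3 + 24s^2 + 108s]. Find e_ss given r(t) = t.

Factoring s from the denominator leaves a polynomial with constant term 108, so the system is type 1.
K_v = lim_{s→0} s·G(s) = 100 / 108 = 25/27.
e_ss = 1/K_v = 1/(25/27) = 1.08.

1.08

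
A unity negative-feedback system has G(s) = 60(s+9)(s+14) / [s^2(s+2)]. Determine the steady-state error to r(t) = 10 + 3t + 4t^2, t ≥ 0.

2/945

G(s) has two factors of s in the denominator, so the system is type 2. Taking each input component in turn:
  • 10: tracked with zero error.
  • 3t: tracked with zero error.
  • 4t^2: e_ss = 8/K_a with K_a=3780 → 2/945.
Total e_ss = 2/945.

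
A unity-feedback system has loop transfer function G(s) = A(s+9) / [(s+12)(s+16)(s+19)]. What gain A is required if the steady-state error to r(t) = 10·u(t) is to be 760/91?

System type = 0 (no poles at s=0).
K_p = lim_{s→0} G(s) = A·9 / (12·16·19) = (3/1216)·A.
e_ss = 10/(1 + K_p) = 760/91 ⇒ 1 + (3/1216)·A = 91/76 ⇒ A = 80.

80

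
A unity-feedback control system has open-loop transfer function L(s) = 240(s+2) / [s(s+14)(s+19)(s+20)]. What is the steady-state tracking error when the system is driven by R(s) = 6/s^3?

infinity

System type = 1 (one pole at s=0).
For a type-1 system K_a = 0, so e_ss to a parabolic input is unbounded.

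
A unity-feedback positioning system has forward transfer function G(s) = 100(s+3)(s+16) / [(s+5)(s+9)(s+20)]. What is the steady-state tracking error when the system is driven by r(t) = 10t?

System type = 0 (no poles at s=0).
For a type-0 system K_v = 0, so e_ss to a ramp input is unbounded.

infinity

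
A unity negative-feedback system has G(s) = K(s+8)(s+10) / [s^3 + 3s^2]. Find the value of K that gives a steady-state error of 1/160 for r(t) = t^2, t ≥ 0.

12

Factoring s^2 from the denominator leaves a polynomial with constant term 3, so the system is type 2.
K_a = lim_{s→0} s^2·G(s) = K·8·10 / 3 = (80/3)·K.
e_ss = 2/K_a = 1/160 ⇒ K_a = 320 ⇒ K = 320/(80/3) = 12.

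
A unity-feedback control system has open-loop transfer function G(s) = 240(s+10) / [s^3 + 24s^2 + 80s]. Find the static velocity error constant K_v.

30

The denominator has no term below 80s — 1 pole at s=0, type 1.
K_v = lim_{s→0} s·G(s) = 240·10 / 80 = 30.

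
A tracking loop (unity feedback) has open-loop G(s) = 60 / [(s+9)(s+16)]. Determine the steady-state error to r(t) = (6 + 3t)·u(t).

infinity

G(s) has no factors of s in the denominator, so the system is type 0. Taking each input component in turn:
  • 6: e_ss = 6/(1+K_p) with K_p=5/12 → 72/17.
  • 3t: a type-0 system cannot track it, e_ss → ∞.
The unbounded component dominates.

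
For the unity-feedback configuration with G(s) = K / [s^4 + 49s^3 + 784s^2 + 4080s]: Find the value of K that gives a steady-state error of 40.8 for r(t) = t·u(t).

Lowest-order denominator term is 4080s, so the open loop has 1 pole at the origin → type 1 system.
K_v = lim_{s→0} s·G(s) = K / 4080 = (1/4080)·K.
e_ss = 1/K_v = 40.8 ⇒ K_v = 5/204 ⇒ K = (5/204)/(1/4080) = 100.

100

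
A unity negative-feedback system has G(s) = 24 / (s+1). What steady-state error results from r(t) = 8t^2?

System type = 0 (no poles at s=0).
K_a = lim_{s→0} s^2·G(s) = 0; the steady-state error to this parabolic input grows without bound.

infinity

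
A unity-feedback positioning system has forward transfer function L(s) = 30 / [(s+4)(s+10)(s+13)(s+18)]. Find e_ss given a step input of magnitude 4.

1248/313

System type = 0 (no poles at s=0).
K_p = lim_{s→0} L(s) = 30 / (4·10·13·18) = 1/312.
e_ss = 4/(1 + K_p) = 4/(313/312) = 1248/313.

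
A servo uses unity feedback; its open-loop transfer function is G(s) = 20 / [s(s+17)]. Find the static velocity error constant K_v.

20/17

G(s) has one factor of s in the denominator, so the system is type 1.
K_v = lim_{s→0} s·G(s) = 20 / (17) = 20/17.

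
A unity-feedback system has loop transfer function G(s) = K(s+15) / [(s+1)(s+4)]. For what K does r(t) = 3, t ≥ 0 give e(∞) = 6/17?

2

The open loop has no poles at the origin → type 0 system.
K_p = lim_{s→0} G(s) = K·15 / (1·4) = 3.75·K.
e_ss = 3/(1 + K_p) = 6/17 ⇒ 1 + 3.75·K = 8.5 ⇒ K = 2.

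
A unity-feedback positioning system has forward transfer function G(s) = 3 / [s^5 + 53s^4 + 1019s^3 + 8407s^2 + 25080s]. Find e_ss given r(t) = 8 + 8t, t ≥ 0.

66880

The denominator has no term below 25080s — 1 pole at s=0, type 1. Treating each term separately:
  • 8: tracked with zero error.
  • 8t: e_ss = 8/K_v with K_v=1/8360 → 66880.
Total e_ss = 66880.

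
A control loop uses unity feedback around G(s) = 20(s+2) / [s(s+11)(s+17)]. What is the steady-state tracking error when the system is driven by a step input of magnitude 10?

0

System type = 1 (one pole at s=0).
A type-1 system has K_p = ∞, so it tracks a step input with zero steady-state error.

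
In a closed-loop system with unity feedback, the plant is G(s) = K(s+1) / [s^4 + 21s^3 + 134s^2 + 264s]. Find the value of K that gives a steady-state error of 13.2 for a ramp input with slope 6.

Factoring s from the denominator leaves a polynomial with constant term 264, so the system is type 1.
K_v = lim_{s→0} s·G(s) = K·1 / 264 = (1/264)·K.
e_ss = 6/K_v = 13.2 ⇒ K_v = 5/11 ⇒ K = (5/11)/(1/264) = 120.

120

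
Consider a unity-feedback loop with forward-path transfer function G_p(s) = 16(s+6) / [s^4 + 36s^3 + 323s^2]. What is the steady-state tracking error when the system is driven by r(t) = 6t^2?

40.375

The denominator has no term below 323s^2 — 2 poles at s=0, type 2.
K_a = lim_{s→0} s^2·G_p(s) = 16·6 / 323 = 96/323.
r(t) = 6t^2 gives R(s) = 12/s^3.
e_ss = 12/K_a = 12/(96/323) = 40.375.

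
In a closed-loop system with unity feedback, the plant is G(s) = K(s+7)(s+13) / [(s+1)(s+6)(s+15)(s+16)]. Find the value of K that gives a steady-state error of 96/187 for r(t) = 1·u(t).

15

No free integrators in G(s): this is a type 0 system.
K_p = lim_{s→0} G(s) = K·7·13 / (1·6·15·16) = (91/1440)·K.
e_ss = 1/(1 + K_p) = 96/187 ⇒ 1 + (91/1440)·K = 187/96 ⇒ K = 15.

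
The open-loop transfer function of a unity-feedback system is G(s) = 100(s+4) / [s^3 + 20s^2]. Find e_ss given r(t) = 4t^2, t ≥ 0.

0.4

Factoring s^2 from the denominator leaves a polynomial with constant term 20, so the system is type 2.
K_a = lim_{s→0} s^2·G(s) = 100·4 / 20 = 20.
r(t) = 4t^2 gives R(s) = 8/s^3.
e_ss = 8/K_a = 8/20 = 0.4.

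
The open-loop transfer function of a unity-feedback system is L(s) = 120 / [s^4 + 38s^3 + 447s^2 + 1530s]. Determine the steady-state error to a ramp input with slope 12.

Factoring s from the denominator leaves a polynomial with constant term 1530, so the system is type 1.
K_v = lim_{s→0} s·L(s) = 120 / 1530 = 4/51.
e_ss = 12/K_v = 12/(4/51) = 153.

153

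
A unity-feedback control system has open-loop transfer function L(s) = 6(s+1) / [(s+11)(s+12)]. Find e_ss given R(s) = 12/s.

264/23

System type = 0 (no poles at s=0).
K_p = lim_{s→0} L(s) = 6·1 / (11·12) = 1/22.
e_ss = 12/(1 + K_p) = 12/(23/22) = 264/23.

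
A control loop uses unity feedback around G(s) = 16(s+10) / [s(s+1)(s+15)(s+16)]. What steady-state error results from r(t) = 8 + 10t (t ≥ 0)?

System type = 1 (one pole at s=0). By superposition:
  • 8: tracked with zero error.
  • 10t: e_ss = 10/K_v with K_v=2/3 → 15.
Total e_ss = 15.

15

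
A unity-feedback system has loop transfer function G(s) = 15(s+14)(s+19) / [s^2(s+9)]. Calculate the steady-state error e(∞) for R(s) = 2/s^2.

G(s) has two factors of s in the denominator, so the system is type 2.
K_v = ∞ for a type-2 system; e_ss to a ramp is zero.

0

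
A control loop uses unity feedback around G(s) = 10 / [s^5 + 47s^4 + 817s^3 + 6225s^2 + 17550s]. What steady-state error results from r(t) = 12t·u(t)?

The denominator has no term below 17550s — 1 pole at s=0, type 1.
K_v = lim_{s→0} s·G(s) = 10 / 17550 = 1/1755.
e_ss = 12/K_v = 12/(1/1755) = 21060.

21060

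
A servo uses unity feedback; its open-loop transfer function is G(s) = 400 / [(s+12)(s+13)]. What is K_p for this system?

100/39

The open loop has no poles at the origin → type 0 system.
K_p = lim_{s→0} G(s) = 400 / (12·13) = 100/39.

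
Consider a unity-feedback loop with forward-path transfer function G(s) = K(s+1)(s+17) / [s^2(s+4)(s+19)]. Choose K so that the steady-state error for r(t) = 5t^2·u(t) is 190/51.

The open loop has two poles at the origin → type 2 system.
K_a = lim_{s→0} s^2·G(s) = K·1·17 / (4·19) = (17/76)·K.
e_ss = 10/K_a = 190/51 ⇒ K_a = 51/19 ⇒ K = (51/19)/(17/76) = 12.

12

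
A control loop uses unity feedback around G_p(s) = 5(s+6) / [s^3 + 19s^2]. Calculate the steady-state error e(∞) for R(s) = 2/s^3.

The denominator has no term below 19s^2 — 2 poles at s=0, type 2.
K_a = lim_{s→0} s^2·G_p(s) = 5·6 / 19 = 30/19.
r(t) = t^2 gives R(s) = 2/s^3.
e_ss = 2/K_a = 2/(30/19) = 19/15.

19/15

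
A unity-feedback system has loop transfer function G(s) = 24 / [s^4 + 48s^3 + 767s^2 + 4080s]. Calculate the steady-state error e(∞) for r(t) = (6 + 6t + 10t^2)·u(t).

infinity

Lowest-order denominator term is 4080s, so the open loop has 1 pole at the origin → type 1 system. Treating each term separately:
  • 6: tracked with zero error.
  • 6t: e_ss = 6/K_v with K_v=1/170 → 1020.
  • 10t^2: a type-1 system cannot track it, e_ss → ∞.
The unbounded component dominates.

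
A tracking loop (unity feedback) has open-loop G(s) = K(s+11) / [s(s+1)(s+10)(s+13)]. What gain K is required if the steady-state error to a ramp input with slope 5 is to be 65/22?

The open loop has one pole at the origin → type 1 system.
K_v = lim_{s→0} s·G(s) = K·11 / (1·10·13) = (11/130)·K.
e_ss = 5/K_v = 65/22 ⇒ K_v = 22/13 ⇒ K = (22/13)/(11/130) = 20.

20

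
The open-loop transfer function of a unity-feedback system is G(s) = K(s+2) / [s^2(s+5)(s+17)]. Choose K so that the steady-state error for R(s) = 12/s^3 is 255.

System type = 2 (two poles at s=0).
K_a = lim_{s→0} s^2·G(s) = K·2 / (5·17) = (2/85)·K.
e_ss = 12/K_a = 255 ⇒ K_a = 4/85 ⇒ K = (4/85)/(2/85) = 2.

2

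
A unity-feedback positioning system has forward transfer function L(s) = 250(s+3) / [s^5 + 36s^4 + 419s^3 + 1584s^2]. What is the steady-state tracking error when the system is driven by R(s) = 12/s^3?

Factoring s^2 from the denominator leaves a polynomial with constant term 1584, so the system is type 2.
K_a = lim_{s→0} s^2·L(s) = 250·3 / 1584 = 125/264.
r(t) = 6t^2 gives R(s) = 12/s^3.
e_ss = 12/K_a = 12/(125/264) = 25.344.

25.344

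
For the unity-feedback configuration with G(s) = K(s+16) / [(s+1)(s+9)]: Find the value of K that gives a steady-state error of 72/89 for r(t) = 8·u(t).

5

The open loop has no poles at the origin → type 0 system.
K_p = lim_{s→0} G(s) = K·16 / (1·9) = (16/9)·K.
e_ss = 8/(1 + K_p) = 72/89 ⇒ 1 + (16/9)·K = 89/9 ⇒ K = 5.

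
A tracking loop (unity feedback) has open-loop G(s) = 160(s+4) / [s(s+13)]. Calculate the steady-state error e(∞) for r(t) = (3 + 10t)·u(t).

The open loop has one pole at the origin → type 1 system. Taking each input component in turn:
  • 3: tracked with zero error.
  • 10t: e_ss = 10/K_v with K_v=640/13 → 13/64.
Total e_ss = 13/64.

13/64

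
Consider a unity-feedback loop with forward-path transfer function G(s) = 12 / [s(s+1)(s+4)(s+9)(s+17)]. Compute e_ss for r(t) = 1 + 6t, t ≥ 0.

306

System type = 1 (one pole at s=0). Treating each term separately:
  • 1: tracked with zero error.
  • 6t: e_ss = 6/K_v with K_v=1/51 → 306.
Total e_ss = 306.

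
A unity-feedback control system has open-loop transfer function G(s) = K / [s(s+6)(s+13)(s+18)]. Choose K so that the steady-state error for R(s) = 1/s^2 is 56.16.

The open loop has one pole at the origin → type 1 system.
K_v = lim_{s→0} s·G(s) = K / (6·13·18) = (1/1404)·K.
e_ss = 1/K_v = 56.16 ⇒ K_v = 25/1404 ⇒ K = (25/1404)/(1/1404) = 25.

25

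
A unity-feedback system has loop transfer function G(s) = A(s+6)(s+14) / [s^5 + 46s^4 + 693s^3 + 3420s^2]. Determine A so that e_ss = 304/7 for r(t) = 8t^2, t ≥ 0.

Lowest-order denominator term is 3420s^2, so the open loop has 2 poles at the origin → type 2 system.
K_a = lim_{s→0} s^2·G(s) = A·6·14 / 3420 = (7/285)·A.
e_ss = 16/K_a = 304/7 ⇒ K_a = 7/19 ⇒ A = (7/19)/(7/285) = 15.

15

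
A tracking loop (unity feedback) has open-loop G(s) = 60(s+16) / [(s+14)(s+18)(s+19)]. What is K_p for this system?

80/399

System type = 0 (no poles at s=0).
K_p = lim_{s→0} G(s) = 60·16 / (14·18·19) = 80/399.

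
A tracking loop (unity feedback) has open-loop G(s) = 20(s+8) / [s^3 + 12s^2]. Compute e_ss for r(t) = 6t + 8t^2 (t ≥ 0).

The denominator has no term below 12s^2 — 2 poles at s=0, type 2. By superposition:
  • 6t: tracked with zero error.
  • 8t^2: e_ss = 16/K_a with K_a=40/3 → 1.2.
Total e_ss = 1.2.

1.2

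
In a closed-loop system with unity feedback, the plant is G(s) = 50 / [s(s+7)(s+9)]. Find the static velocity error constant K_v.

The open loop has one pole at the origin → type 1 system.
K_v = lim_{s→0} s·G(s) = 50 / (7·9) = 50/63.

50/63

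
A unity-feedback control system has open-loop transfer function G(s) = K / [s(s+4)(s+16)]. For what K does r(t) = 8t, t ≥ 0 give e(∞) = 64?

One free integrator in G(s): this is a type 1 system.
K_v = lim_{s→0} s·G(s) = K / (4·16) = (1/64)·K.
e_ss = 8/K_v = 64 ⇒ K_v = 0.125 ⇒ K = 0.125/(1/64) = 8.

8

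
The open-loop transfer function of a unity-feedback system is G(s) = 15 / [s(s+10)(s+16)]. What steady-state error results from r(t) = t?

32/3

System type = 1 (one pole at s=0).
K_v = lim_{s→0} s·G(s) = 15 / (10·16) = 3/32.
e_ss = 1/K_v = 1/(3/32) = 32/3.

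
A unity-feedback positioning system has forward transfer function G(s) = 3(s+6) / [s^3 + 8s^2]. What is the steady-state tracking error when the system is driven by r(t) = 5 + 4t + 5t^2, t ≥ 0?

The denominator has no term below 8s^2 — 2 poles at s=0, type 2. By superposition:
  • 5: tracked with zero error.
  • 4t: tracked with zero error.
  • 5t^2: e_ss = 10/K_a with K_a=2.25 → 40/9.
Total e_ss = 40/9.

40/9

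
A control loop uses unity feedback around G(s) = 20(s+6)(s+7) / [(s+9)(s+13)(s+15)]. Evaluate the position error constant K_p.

56/117

G(s) has no factors of s in the denominator, so the system is type 0.
K_p = lim_{s→0} G(s) = 20·6·7 / (9·13·15) = 56/117.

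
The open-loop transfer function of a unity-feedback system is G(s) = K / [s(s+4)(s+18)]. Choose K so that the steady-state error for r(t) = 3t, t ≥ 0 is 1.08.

200

System type = 1 (one pole at s=0).
K_v = lim_{s→0} s·G(s) = K / (4·18) = (1/72)·K.
e_ss = 3/K_v = 1.08 ⇒ K_v = 25/9 ⇒ K = (25/9)/(1/72) = 200.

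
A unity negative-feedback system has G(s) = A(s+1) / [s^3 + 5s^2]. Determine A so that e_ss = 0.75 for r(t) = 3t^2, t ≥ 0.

Lowest-order denominator term is 5s^2, so the open loop has 2 poles at the origin → type 2 system.
K_a = lim_{s→0} s^2·G(s) = A·1 / 5 = 0.2·A.
e_ss = 6/K_a = 0.75 ⇒ K_a = 8 ⇒ A = 8/0.2 = 40.

40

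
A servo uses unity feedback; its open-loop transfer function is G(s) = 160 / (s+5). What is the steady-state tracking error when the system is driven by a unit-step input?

No free integrators in G(s): this is a type 0 system.
K_p = lim_{s→0} G(s) = 160 / (5) = 32.
e_ss = 1/(1 + K_p) = 1/33.

1/33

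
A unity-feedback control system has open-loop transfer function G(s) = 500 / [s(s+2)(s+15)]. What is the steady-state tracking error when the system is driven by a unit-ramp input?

System type = 1 (one pole at s=0).
K_v = lim_{s→0} s·G(s) = 500 / (2·15) = 50/3.
e_ss = 1/K_v = 1/(50/3) = 0.06.

0.06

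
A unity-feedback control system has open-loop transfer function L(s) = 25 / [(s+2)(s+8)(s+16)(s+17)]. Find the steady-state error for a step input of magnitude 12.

The open loop has no poles at the origin → type 0 system.
K_p = lim_{s→0} L(s) = 25 / (2·8·16·17) = 25/4352.
e_ss = 12/(1 + K_p) = 12/(4377/4352) = 17408/1459.

17408/1459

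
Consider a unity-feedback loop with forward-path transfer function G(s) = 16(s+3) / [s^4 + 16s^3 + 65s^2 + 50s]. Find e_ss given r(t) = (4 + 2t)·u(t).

Lowest-order denominator term is 50s, so the open loop has 1 pole at the origin → type 1 system. Taking each input component in turn:
  • 4: tracked with zero error.
  • 2t: e_ss = 2/K_v with K_v=0.96 → 25/12.
Total e_ss = 25/12.

25/12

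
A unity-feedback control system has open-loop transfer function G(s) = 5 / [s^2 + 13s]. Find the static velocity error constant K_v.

Factoring s from the denominator leaves a polynomial with constant term 13, so the system is type 1.
K_v = lim_{s→0} s·G(s) = 5 / 13 = 5/13.

5/13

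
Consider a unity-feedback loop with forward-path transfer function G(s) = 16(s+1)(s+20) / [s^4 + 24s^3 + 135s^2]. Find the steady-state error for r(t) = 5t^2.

Lowest-order denominator term is 135s^2, so the open loop has 2 poles at the origin → type 2 system.
K_a = lim_{s→0} s^2·G(s) = 16·1·20 / 135 = 64/27.
r(t) = 5t^2 gives R(s) = 10/s^3.
e_ss = 10/K_a = 10/(64/27) = 135/32.

135/32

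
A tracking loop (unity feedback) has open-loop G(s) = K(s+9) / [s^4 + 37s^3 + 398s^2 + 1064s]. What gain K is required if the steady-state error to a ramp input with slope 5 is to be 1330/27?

12

Lowest-order denominator term is 1064s, so the open loop has 1 pole at the origin → type 1 system.
K_v = lim_{s→0} s·G(s) = K·9 / 1064 = (9/1064)·K.
e_ss = 5/K_v = 1330/27 ⇒ K_v = 27/266 ⇒ K = (27/266)/(9/1064) = 12.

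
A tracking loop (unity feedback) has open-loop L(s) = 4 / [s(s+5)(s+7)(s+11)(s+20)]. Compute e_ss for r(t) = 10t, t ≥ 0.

19250

One free integrator in L(s): this is a type 1 system.
K_v = lim_{s→0} s·L(s) = 4 / (5·7·11·20) = 1/1925.
e_ss = 10/K_v = 10/(1/1925) = 19250.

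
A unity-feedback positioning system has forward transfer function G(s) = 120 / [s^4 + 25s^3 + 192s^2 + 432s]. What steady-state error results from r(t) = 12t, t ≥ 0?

43.2

Factoring s from the denominator leaves a polynomial with constant term 432, so the system is type 1.
K_v = lim_{s→0} s·G(s) = 120 / 432 = 5/18.
e_ss = 12/K_v = 12/(5/18) = 43.2.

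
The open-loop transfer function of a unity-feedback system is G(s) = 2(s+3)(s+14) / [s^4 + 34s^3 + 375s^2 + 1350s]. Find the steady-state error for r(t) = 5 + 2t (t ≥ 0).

Lowest-order denominator term is 1350s, so the open loop has 1 pole at the origin → type 1 system. Taking each input component in turn:
  • 5: tracked with zero error.
  • 2t: e_ss = 2/K_v with K_v=14/225 → 225/7.
Total e_ss = 225/7.

225/7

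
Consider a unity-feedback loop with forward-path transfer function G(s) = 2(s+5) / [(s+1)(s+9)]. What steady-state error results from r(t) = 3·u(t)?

27/19

G(s) has no factors of s in the denominator, so the system is type 0.
K_p = lim_{s→0} G(s) = 2·5 / (1·9) = 10/9.
e_ss = 3/(1 + K_p) = 3/(19/9) = 27/19.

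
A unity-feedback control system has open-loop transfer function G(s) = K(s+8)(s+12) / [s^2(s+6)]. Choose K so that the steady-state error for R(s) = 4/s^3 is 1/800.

200

The open loop has two poles at the origin → type 2 system.
K_a = lim_{s→0} s^2·G(s) = K·8·12 / (6) = 16·K.
e_ss = 4/K_a = 1/800 ⇒ K_a = 3200 ⇒ K = 3200/16 = 200.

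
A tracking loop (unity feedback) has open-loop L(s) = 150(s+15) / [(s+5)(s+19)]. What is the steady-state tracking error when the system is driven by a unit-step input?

L(s) has no factors of s in the denominator, so the system is type 0.
K_p = lim_{s→0} L(s) = 150·15 / (5·19) = 450/19.
e_ss = 1/(1 + K_p) = 1/(469/19) = 19/469.

19/469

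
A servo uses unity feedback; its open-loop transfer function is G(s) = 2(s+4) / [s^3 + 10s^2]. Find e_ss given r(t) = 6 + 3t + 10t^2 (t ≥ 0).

25

Lowest-order denominator term is 10s^2, so the open loop has 2 poles at the origin → type 2 system. By superposition:
  • 6: tracked with zero error.
  • 3t: tracked with zero error.
  • 10t^2: e_ss = 20/K_a with K_a=0.8 → 25.
Total e_ss = 25.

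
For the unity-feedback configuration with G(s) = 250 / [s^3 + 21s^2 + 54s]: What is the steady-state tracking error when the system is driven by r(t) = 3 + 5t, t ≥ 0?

1.08

The denominator has no term below 54s — 1 pole at s=0, type 1. Treating each term separately:
  • 3: tracked with zero error.
  • 5t: e_ss = 5/K_v with K_v=125/27 → 1.08.
Total e_ss = 1.08.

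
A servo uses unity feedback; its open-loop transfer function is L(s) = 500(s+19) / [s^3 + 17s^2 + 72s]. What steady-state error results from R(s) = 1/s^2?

18/2375

Lowest-order denominator term is 72s, so the open loop has 1 pole at the origin → type 1 system.
K_v = lim_{s→0} s·L(s) = 500·19 / 72 = 2375/18.
e_ss = 1/K_v = 1/(2375/18) = 18/2375.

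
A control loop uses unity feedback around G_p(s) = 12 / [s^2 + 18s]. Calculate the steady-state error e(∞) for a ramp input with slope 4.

Lowest-order denominator term is 18s, so the open loop has 1 pole at the origin → type 1 system.
K_v = lim_{s→0} s·G_p(s) = 12 / 18 = 2/3.
e_ss = 4/K_v = 4/(2/3) = 6.

6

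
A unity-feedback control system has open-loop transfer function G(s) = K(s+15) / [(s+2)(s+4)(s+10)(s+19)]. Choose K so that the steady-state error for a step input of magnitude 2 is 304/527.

System type = 0 (no poles at s=0).
K_p = lim_{s→0} G(s) = K·15 / (2·4·10·19) = (3/304)·K.
e_ss = 2/(1 + K_p) = 304/527 ⇒ 1 + (3/304)·K = 527/152 ⇒ K = 250.

250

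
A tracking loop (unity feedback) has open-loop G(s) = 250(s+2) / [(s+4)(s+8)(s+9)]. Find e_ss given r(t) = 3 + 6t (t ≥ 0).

infinity

G(s) has no factors of s in the denominator, so the system is type 0. Treating each term separately:
  • 3: e_ss = 3/(1+K_p) with K_p=125/72 → 216/197.
  • 6t: a type-0 system cannot track it, e_ss → ∞.
The unbounded component dominates.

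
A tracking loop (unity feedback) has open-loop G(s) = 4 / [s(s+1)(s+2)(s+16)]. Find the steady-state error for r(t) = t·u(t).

8

The open loop has one pole at the origin → type 1 system.
K_v = lim_{s→0} s·G(s) = 4 / (1·2·16) = 0.125.
e_ss = 1/K_v = 1/0.125 = 8.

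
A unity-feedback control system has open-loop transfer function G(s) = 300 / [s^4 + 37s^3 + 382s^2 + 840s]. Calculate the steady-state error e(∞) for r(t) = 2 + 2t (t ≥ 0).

The denominator has no term below 840s — 1 pole at s=0, type 1. Taking each input component in turn:
  • 2: tracked with zero error.
  • 2t: e_ss = 2/K_v with K_v=5/14 → 5.6.
Total e_ss = 5.6.

5.6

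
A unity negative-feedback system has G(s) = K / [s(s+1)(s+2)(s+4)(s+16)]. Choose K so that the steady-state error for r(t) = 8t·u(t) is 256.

4

G(s) has one factor of s in the denominator, so the system is type 1.
K_v = lim_{s→0} s·G(s) = K / (1·2·4·16) = (1/128)·K.
e_ss = 8/K_v = 256 ⇒ K_v = 1/32 ⇒ K = (1/32)/(1/128) = 4.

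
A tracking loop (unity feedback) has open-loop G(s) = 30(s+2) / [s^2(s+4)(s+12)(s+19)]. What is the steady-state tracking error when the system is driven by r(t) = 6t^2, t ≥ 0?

G(s) has two factors of s in the denominator, so the system is type 2.
K_a = lim_{s→0} s^2·G(s) = 30·2 / (4·12·19) = 5/76.
r(t) = 6t^2 gives R(s) = 12/s^3.
e_ss = 12/K_a = 12/(5/76) = 182.4.

182.4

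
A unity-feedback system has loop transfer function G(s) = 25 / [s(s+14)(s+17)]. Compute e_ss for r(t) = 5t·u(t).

System type = 1 (one pole at s=0).
K_v = lim_{s→0} s·G(s) = 25 / (14·17) = 25/238.
e_ss = 5/K_v = 5/(25/238) = 47.6.

47.6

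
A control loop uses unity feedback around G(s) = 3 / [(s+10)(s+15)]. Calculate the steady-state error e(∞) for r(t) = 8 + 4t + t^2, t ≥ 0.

System type = 0 (no poles at s=0). Treating each term separately:
  • 8: e_ss = 8/(1+K_p) with K_p=0.02 → 400/51.
  • 4t: a type-0 system cannot track it, e_ss → ∞.
  • t^2: a type-0 system cannot track it, e_ss → ∞.
The unbounded component dominates.

infinity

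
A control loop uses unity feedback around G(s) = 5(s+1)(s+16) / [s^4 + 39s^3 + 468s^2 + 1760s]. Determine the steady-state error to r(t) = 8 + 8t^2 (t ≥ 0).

infinity

Lowest-order denominator term is 1760s, so the open loop has 1 pole at the origin → type 1 system. Taking each input component in turn:
  • 8: tracked with zero error.
  • 8t^2: a type-1 system cannot track it, e_ss → ∞.
The unbounded component dominates.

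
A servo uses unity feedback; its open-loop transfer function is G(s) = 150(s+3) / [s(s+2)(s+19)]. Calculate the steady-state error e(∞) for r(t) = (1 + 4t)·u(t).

76/225

One free integrator in G(s): this is a type 1 system. Taking each input component in turn:
  • 1: tracked with zero error.
  • 4t: e_ss = 4/K_v with K_v=225/19 → 76/225.
Total e_ss = 76/225.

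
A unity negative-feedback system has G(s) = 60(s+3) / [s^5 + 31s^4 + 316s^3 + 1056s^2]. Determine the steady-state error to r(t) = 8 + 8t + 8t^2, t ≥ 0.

Factoring s^2 from the denominator leaves a polynomial with constant term 1056, so the system is type 2. Taking each input component in turn:
  • 8: tracked with zero error.
  • 8t: tracked with zero error.
  • 8t^2: e_ss = 16/K_a with K_a=15/88 → 1408/15.
Total e_ss = 1408/15.

1408/15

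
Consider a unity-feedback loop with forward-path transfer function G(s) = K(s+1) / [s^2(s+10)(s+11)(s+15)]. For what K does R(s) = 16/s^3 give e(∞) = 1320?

20

Two free integrators in G(s): this is a type 2 system.
K_a = lim_{s→0} s^2·G(s) = K·1 / (10·11·15) = (1/1650)·K.
e_ss = 16/K_a = 1320 ⇒ K_a = 2/165 ⇒ K = (2/165)/(1/1650) = 20.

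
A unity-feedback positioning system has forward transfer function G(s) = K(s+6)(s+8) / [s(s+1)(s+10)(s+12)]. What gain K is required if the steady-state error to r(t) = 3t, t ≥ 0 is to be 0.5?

15

G(s) has one factor of s in the denominator, so the system is type 1.
K_v = lim_{s→0} s·G(s) = K·6·8 / (1·10·12) = 0.4·K.
e_ss = 3/K_v = 0.5 ⇒ K_v = 6 ⇒ K = 6/0.4 = 15.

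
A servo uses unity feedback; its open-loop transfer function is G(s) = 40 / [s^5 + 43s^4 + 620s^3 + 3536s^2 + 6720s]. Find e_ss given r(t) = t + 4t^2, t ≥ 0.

infinity

Lowest-order denominator term is 6720s, so the open loop has 1 pole at the origin → type 1 system. Treating each term separately:
  • t: e_ss = 1/K_v with K_v=1/168 → 168.
  • 4t^2: a type-1 system cannot track it, e_ss → ∞.
The unbounded component dominates.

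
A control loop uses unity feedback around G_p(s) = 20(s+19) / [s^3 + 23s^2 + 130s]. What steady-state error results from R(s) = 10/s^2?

65/19

Lowest-order denominator term is 130s, so the open loop has 1 pole at the origin → type 1 system.
K_v = lim_{s→0} s·G_p(s) = 20·19 / 130 = 38/13.
e_ss = 10/K_v = 10/(38/13) = 65/19.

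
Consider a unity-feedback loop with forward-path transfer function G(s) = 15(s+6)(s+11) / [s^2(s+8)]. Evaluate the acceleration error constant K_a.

123.75

Two free integrators in G(s): this is a type 2 system.
K_a = lim_{s→0} s^2·G(s) = 15·6·11 / (8) = 123.75.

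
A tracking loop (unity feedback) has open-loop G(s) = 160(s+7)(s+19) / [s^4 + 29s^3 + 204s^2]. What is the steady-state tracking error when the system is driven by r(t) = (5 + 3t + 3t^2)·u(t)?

153/2660

The denominator has no term below 204s^2 — 2 poles at s=0, type 2. Treating each term separately:
  • 5: tracked with zero error.
  • 3t: tracked with zero error.
  • 3t^2: e_ss = 6/K_a with K_a=5320/51 → 153/2660.
Total e_ss = 153/2660.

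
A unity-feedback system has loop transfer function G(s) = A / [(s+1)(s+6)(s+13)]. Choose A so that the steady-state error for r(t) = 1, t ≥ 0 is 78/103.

G(s) has no factors of s in the denominator, so the system is type 0.
K_p = lim_{s→0} G(s) = A / (1·6·13) = (1/78)·A.
e_ss = 1/(1 + K_p) = 78/103 ⇒ 1 + (1/78)·A = 103/78 ⇒ A = 25.

25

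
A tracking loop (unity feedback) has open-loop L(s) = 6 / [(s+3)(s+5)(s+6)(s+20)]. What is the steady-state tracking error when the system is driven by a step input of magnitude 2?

600/301

System type = 0 (no poles at s=0).
K_p = lim_{s→0} L(s) = 6 / (3·5·6·20) = 1/300.
e_ss = 2/(1 + K_p) = 2/(301/300) = 600/301.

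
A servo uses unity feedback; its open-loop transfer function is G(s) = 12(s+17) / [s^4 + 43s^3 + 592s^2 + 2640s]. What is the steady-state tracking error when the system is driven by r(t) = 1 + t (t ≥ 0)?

The denominator has no term below 2640s — 1 pole at s=0, type 1. Taking each input component in turn:
  • 1: tracked with zero error.
  • t: e_ss = 1/K_v with K_v=17/220 → 220/17.
Total e_ss = 220/17.

220/17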